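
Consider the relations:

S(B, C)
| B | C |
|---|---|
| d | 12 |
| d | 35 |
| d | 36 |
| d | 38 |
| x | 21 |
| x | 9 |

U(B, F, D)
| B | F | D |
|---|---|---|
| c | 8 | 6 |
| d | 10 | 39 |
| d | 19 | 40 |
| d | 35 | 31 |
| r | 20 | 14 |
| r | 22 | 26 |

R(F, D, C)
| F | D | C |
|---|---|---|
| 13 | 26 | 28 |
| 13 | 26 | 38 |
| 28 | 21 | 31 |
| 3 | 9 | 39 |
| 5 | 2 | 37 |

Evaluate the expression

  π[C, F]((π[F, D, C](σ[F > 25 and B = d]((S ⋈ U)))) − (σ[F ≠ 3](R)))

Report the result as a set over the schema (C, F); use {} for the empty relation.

{(12, 35), (35, 35), (36, 35), (38, 35)}

S ⋈ U (natural join on B): {(d, 12, 10, 39), (d, 12, 19, 40), (d, 12, 35, 31), (d, 35, 10, 39), (d, 35, 19, 40), (d, 35, 35, 31), (d, 36, 10, 39), (d, 36, 19, 40), (d, 36, 35, 31), (d, 38, 10, 39), (d, 38, 19, 40), (d, 38, 35, 31)}
σ[F > 25 and B = d]: keep tuples satisfying F > 25 and B = d → {(d, 12, 35, 31), (d, 35, 35, 31), (d, 36, 35, 31), (d, 38, 35, 31)}
π_{F, D, C} gives {(35, 31, 12), (35, 31, 35), (35, 31, 36), (35, 31, 38)}.
σ[F ≠ 3]: keep tuples satisfying F ≠ 3 → {(13, 26, 28), (13, 26, 38), (28, 21, 31), (5, 2, 37)}
Difference: {(35, 31, 12), (35, 31, 35), (35, 31, 36), (35, 31, 38)} with {(13, 26, 28), (13, 26, 38), (28, 21, 31), (5, 2, 37)} → {(35, 31, 12), (35, 31, 35), (35, 31, 36), (35, 31, 38)}
π_{C, F} gives {(12, 35), (35, 35), (36, 35), (38, 35)}.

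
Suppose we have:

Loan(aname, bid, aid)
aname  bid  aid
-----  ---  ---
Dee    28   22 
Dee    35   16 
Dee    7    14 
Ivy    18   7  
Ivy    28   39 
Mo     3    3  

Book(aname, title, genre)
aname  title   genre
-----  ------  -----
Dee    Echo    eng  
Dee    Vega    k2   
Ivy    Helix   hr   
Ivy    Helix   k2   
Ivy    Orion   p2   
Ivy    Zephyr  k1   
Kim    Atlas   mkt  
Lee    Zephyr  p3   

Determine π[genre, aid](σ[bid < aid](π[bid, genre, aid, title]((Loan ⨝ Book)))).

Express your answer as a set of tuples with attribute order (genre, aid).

{(eng, 14), (hr, 39), (k1, 39), (k2, 14), (k2, 39), (p2, 39)}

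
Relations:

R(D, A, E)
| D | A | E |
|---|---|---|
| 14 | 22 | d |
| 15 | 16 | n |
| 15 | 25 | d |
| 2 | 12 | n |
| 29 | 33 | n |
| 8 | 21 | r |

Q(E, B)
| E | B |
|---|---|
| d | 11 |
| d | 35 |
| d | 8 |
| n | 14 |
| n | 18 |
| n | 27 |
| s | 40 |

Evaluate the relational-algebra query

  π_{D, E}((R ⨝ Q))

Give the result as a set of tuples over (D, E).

R ⋈ Q (natural join on E): {(14, 22, d, 11), (14, 22, d, 35), (14, 22, d, 8), (15, 16, n, 14), (15, 16, n, 18), (15, 16, n, 27), (15, 25, d, 11), (15, 25, d, 35), (15, 25, d, 8), (2, 12, n, 14), (2, 12, n, 18), (2, 12, n, 27), (29, 33, n, 14), (29, 33, n, 18), (29, 33, n, 27)}
Projecting to D, E (10 duplicate(s) eliminated): {(14, d), (15, d), (15, n), (2, n), (29, n)}

{(14, d), (15, d), (15, n), (2, n), (29, n)}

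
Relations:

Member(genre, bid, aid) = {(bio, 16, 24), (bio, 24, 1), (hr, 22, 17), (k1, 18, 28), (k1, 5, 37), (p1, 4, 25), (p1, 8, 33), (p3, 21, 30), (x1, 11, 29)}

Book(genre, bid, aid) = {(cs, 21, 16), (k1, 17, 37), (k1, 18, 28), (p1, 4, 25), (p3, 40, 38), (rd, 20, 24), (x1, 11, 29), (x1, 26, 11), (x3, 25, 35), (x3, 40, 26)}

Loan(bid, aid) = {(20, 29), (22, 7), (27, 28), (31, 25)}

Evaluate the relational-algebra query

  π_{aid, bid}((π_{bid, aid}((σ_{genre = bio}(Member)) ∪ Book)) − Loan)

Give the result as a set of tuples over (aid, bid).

Filtering on genre = bio leaves {(bio, 16, 24), (bio, 24, 1)}.
Set union of the two operands is {(bio, 16, 24), (bio, 24, 1), (cs, 21, 16), (k1, 17, 37), (k1, 18, 28), (p1, 4, 25), (p3, 40, 38), (rd, 20, 24), (x1, 11, 29), (x1, 26, 11), (x3, 25, 35), (x3, 40, 26)}.
π_{bid, aid} gives {(11, 29), (16, 24), (17, 37), (18, 28), (20, 24), (21, 16), (24, 1), (25, 35), (26, 11), (4, 25), (40, 26), (40, 38)}.
Set difference of the two operands is {(11, 29), (16, 24), (17, 37), (18, 28), (20, 24), (21, 16), (24, 1), (25, 35), (26, 11), (4, 25), (40, 26), (40, 38)}.
π_{aid, bid} gives {(1, 24), (11, 26), (16, 21), (24, 16), (24, 20), (25, 4), (26, 40), (28, 18), (29, 11), (35, 25), (37, 17), (38, 40)}.

{(1, 24), (11, 26), (16, 21), (24, 16), (24, 20), (25, 4), (26, 40), (28, 18), (29, 11), (35, 25), (37, 17), (38, 40)}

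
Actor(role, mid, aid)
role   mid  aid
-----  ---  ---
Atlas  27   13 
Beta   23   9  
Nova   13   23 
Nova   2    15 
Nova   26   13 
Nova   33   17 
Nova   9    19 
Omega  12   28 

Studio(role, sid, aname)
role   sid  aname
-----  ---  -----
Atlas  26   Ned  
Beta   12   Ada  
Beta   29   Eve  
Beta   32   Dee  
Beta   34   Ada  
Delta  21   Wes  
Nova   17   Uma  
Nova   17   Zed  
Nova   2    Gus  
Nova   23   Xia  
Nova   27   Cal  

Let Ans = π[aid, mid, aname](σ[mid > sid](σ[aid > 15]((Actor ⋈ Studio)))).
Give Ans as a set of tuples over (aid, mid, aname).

{(17, 33, Cal), (17, 33, Gus), (17, 33, Uma), (17, 33, Xia), (17, 33, Zed), (19, 9, Gus), (23, 13, Gus)}

Actor ⋈ Studio (natural join on role): {(Atlas, 27, 13, 26, Ned), (Beta, 23, 9, 12, Ada), (Beta, 23, 9, 29, Eve), (Beta, 23, 9, 32, Dee), (Beta, 23, 9, 34, Ada), (Nova, 13, 23, 17, Uma), (Nova, 13, 23, 17, Zed), (Nova, 13, 23, 2, Gus), (Nova, 13, 23, 23, Xia), (Nova, 13, 23, 27, Cal), (Nova, 2, 15, 17, Uma), (Nova, 2, 15, 17, Zed), (Nova, 2, 15, 2, Gus), (Nova, 2, 15, 23, Xia), (Nova, 2, 15, 27, Cal), (Nova, 26, 13, 17, Uma), (Nova, 26, 13, 17, Zed), (Nova, 26, 13, 2, Gus), (Nova, 26, 13, 23, Xia), (Nova, 26, 13, 27, Cal), (Nova, 33, 17, 17, Uma), (Nova, 33, 17, 17, Zed), (Nova, 33, 17, 2, Gus), (Nova, 33, 17, 23, Xia), (Nova, 33, 17, 27, Cal), (Nova, 9, 19, 17, Uma), (Nova, 9, 19, 17, Zed), (Nova, 9, 19, 2, Gus), (Nova, 9, 19, 23, Xia), (Nova, 9, 19, 27, Cal)}
Filtering on aid > 15 leaves {(Nova, 13, 23, 17, Uma), (Nova, 13, 23, 17, Zed), (Nova, 13, 23, 2, Gus), (Nova, 13, 23, 23, Xia), (Nova, 13, 23, 27, Cal), (Nova, 33, 17, 17, Uma), (Nova, 33, 17, 17, Zed), (Nova, 33, 17, 2, Gus), (Nova, 33, 17, 23, Xia), (Nova, 33, 17, 27, Cal), (Nova, 9, 19, 17, Uma), (Nova, 9, 19, 17, Zed), (Nova, 9, 19, 2, Gus), (Nova, 9, 19, 23, Xia), (Nova, 9, 19, 27, Cal)}.
Filtering on mid > sid leaves {(Nova, 13, 23, 2, Gus), (Nova, 33, 17, 17, Uma), (Nova, 33, 17, 17, Zed), (Nova, 33, 17, 2, Gus), (Nova, 33, 17, 23, Xia), (Nova, 33, 17, 27, Cal), (Nova, 9, 19, 2, Gus)}.
π_{aid, mid, aname} gives {(17, 33, Cal), (17, 33, Gus), (17, 33, Uma), (17, 33, Xia), (17, 33, Zed), (19, 9, Gus), (23, 13, Gus)}.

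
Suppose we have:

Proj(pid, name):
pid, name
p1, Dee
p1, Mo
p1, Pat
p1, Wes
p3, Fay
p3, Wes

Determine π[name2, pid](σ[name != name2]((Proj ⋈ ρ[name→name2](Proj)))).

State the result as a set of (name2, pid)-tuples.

{(Dee, p1), (Fay, p3), (Mo, p1), (Pat, p1), (Wes, p1), (Wes, p3)}

ρ[name→name2]: schema becomes (pid, name2); tuples unchanged.
Proj ⋈ ρ[name→name2](Proj) (natural join on pid): {(p1, Dee, Dee), (p1, Dee, Mo), (p1, Dee, Pat), (p1, Dee, Wes), (p1, Mo, Dee), (p1, Mo, Mo), (p1, Mo, Pat), (p1, Mo, Wes), (p1, Pat, Dee), (p1, Pat, Mo), (p1, Pat, Pat), (p1, Pat, Wes), (p1, Wes, Dee), (p1, Wes, Mo), (p1, Wes, Pat), (p1, Wes, Wes), (p3, Fay, Fay), (p3, Fay, Wes), (p3, Wes, Fay), (p3, Wes, Wes)}
σ[name != name2]: keep tuples satisfying name != name2 → {(p1, Dee, Mo), (p1, Dee, Pat), (p1, Dee, Wes), (p1, Mo, Dee), (p1, Mo, Pat), (p1, Mo, Wes), (p1, Pat, Dee), (p1, Pat, Mo), (p1, Pat, Wes), (p1, Wes, Dee), (p1, Wes, Mo), (p1, Wes, Pat), (p3, Fay, Wes), (p3, Wes, Fay)}
Projecting to name2, pid (8 duplicate(s) eliminated): {(Dee, p1), (Fay, p3), (Mo, p1), (Pat, p1), (Wes, p1), (Wes, p3)}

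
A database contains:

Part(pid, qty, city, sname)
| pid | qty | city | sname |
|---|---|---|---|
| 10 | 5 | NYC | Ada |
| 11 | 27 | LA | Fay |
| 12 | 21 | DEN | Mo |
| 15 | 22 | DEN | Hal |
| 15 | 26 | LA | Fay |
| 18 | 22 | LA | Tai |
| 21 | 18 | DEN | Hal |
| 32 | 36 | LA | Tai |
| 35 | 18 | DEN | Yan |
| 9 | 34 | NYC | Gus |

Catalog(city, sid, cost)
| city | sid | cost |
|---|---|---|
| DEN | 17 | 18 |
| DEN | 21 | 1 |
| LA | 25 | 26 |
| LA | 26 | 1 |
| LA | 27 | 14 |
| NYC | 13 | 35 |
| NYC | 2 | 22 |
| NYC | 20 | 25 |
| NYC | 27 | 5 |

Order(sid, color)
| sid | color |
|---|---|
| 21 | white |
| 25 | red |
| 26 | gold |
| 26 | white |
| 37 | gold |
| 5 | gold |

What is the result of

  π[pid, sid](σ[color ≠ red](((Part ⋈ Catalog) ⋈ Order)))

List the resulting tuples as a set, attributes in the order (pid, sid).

{(11, 26), (12, 21), (15, 21), (15, 26), (18, 26), (21, 21), (32, 26), (35, 21)}

Natural join on city: {(10, 5, NYC, Ada, 13, 35), (10, 5, NYC, Ada, 2, 22), (10, 5, NYC, Ada, 20, 25), (10, 5, NYC, Ada, 27, 5), (11, 27, LA, Fay, 25, 26), (11, 27, LA, Fay, 26, 1), (11, 27, LA, Fay, 27, 14), (12, 21, DEN, Mo, 17, 18), (12, 21, DEN, Mo, 21, 1), (15, 22, DEN, Hal, 17, 18), (15, 22, DEN, Hal, 21, 1), (15, 26, LA, Fay, 25, 26), (15, 26, LA, Fay, 26, 1), (15, 26, LA, Fay, 27, 14), (18, 22, LA, Tai, 25, 26), (18, 22, LA, Tai, 26, 1), (18, 22, LA, Tai, 27, 14), (21, 18, DEN, Hal, 17, 18), (21, 18, DEN, Hal, 21, 1), (32, 36, LA, Tai, 25, 26), (32, 36, LA, Tai, 26, 1), (32, 36, LA, Tai, 27, 14), (35, 18, DEN, Yan, 17, 18), (35, 18, DEN, Yan, 21, 1), (9, 34, NYC, Gus, 13, 35), (9, 34, NYC, Gus, 2, 22), (9, 34, NYC, Gus, 20, 25), (9, 34, NYC, Gus, 27, 5)}
Natural join on sid: {(11, 27, LA, Fay, 25, 26, red), (11, 27, LA, Fay, 26, 1, gold), (11, 27, LA, Fay, 26, 1, white), (12, 21, DEN, Mo, 21, 1, white), (15, 22, DEN, Hal, 21, 1, white), (15, 26, LA, Fay, 25, 26, red), (15, 26, LA, Fay, 26, 1, gold), (15, 26, LA, Fay, 26, 1, white), (18, 22, LA, Tai, 25, 26, red), (18, 22, LA, Tai, 26, 1, gold), (18, 22, LA, Tai, 26, 1, white), (21, 18, DEN, Hal, 21, 1, white), (32, 36, LA, Tai, 25, 26, red), (32, 36, LA, Tai, 26, 1, gold), (32, 36, LA, Tai, 26, 1, white), (35, 18, DEN, Yan, 21, 1, white)}
Filtering on color ≠ red leaves {(11, 27, LA, Fay, 26, 1, gold), (11, 27, LA, Fay, 26, 1, white), (12, 21, DEN, Mo, 21, 1, white), (15, 22, DEN, Hal, 21, 1, white), (15, 26, LA, Fay, 26, 1, gold), (15, 26, LA, Fay, 26, 1, white), (18, 22, LA, Tai, 26, 1, gold), (18, 22, LA, Tai, 26, 1, white), (21, 18, DEN, Hal, 21, 1, white), (32, 36, LA, Tai, 26, 1, gold), (32, 36, LA, Tai, 26, 1, white), (35, 18, DEN, Yan, 21, 1, white)}.
π_{pid, sid} gives {(11, 26), (12, 21), (15, 21), (15, 26), (18, 26), (21, 21), (32, 26), (35, 21)} (4 duplicate(s) eliminated).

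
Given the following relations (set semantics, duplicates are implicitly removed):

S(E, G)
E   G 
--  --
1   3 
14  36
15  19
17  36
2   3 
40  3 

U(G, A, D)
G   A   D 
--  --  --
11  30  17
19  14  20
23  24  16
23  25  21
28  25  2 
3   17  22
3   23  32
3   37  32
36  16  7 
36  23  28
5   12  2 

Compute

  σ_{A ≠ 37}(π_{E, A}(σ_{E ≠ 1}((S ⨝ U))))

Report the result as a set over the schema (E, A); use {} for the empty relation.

S ⋈ U (natural join on G): {(1, 3, 17, 22), (1, 3, 23, 32), (1, 3, 37, 32), (14, 36, 16, 7), (14, 36, 23, 28), (15, 19, 14, 20), (17, 36, 16, 7), (17, 36, 23, 28), (2, 3, 17, 22), (2, 3, 23, 32), (2, 3, 37, 32), (40, 3, 17, 22), (40, 3, 23, 32), (40, 3, 37, 32)}
σ[E ≠ 1]: keep tuples satisfying E ≠ 1 → {(14, 36, 16, 7), (14, 36, 23, 28), (15, 19, 14, 20), (17, 36, 16, 7), (17, 36, 23, 28), (2, 3, 17, 22), (2, 3, 23, 32), (2, 3, 37, 32), (40, 3, 17, 22), (40, 3, 23, 32), (40, 3, 37, 32)}
Keep only column(s) E, A: {(14, 16), (14, 23), (15, 14), (17, 16), (17, 23), (2, 17), (2, 23), (2, 37), (40, 17), (40, 23), (40, 37)}
σ[A ≠ 37]: keep tuples satisfying A ≠ 37 → {(14, 16), (14, 23), (15, 14), (17, 16), (17, 23), (2, 17), (2, 23), (40, 17), (40, 23)}

{(14, 16), (14, 23), (15, 14), (17, 16), (17, 23), (2, 17), (2, 23), (40, 17), (40, 23)}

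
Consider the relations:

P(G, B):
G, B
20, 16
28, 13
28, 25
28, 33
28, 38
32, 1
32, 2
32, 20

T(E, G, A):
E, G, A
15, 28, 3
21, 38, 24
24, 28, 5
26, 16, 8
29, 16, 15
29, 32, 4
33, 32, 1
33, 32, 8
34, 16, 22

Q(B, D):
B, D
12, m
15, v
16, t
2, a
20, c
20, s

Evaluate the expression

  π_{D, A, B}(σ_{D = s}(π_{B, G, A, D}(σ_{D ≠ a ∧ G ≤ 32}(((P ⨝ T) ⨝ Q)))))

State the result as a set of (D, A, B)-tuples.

{(s, 1, 20), (s, 4, 20), (s, 8, 20)}

Natural join on G: {(28, 13, 15, 3), (28, 13, 24, 5), (28, 25, 15, 3), (28, 25, 24, 5), (28, 33, 15, 3), (28, 33, 24, 5), (28, 38, 15, 3), (28, 38, 24, 5), (32, 1, 29, 4), (32, 1, 33, 1), (32, 1, 33, 8), (32, 2, 29, 4), (32, 2, 33, 1), (32, 2, 33, 8), (32, 20, 29, 4), (32, 20, 33, 1), (32, 20, 33, 8)}
Natural join on B: {(32, 2, 29, 4, a), (32, 2, 33, 1, a), (32, 2, 33, 8, a), (32, 20, 29, 4, c), (32, 20, 29, 4, s), (32, 20, 33, 1, c), (32, 20, 33, 1, s), (32, 20, 33, 8, c), (32, 20, 33, 8, s)}
σ[D ≠ a ∧ G ≤ 32]: keep tuples satisfying D ≠ a ∧ G ≤ 32 → {(32, 20, 29, 4, c), (32, 20, 29, 4, s), (32, 20, 33, 1, c), (32, 20, 33, 1, s), (32, 20, 33, 8, c), (32, 20, 33, 8, s)}
Keep only column(s) B, G, A, D: {(20, 32, 1, c), (20, 32, 1, s), (20, 32, 4, c), (20, 32, 4, s), (20, 32, 8, c), (20, 32, 8, s)}
σ[D = s]: keep tuples satisfying D = s → {(20, 32, 1, s), (20, 32, 4, s), (20, 32, 8, s)}
Keep only column(s) D, A, B: {(s, 1, 20), (s, 4, 20), (s, 8, 20)}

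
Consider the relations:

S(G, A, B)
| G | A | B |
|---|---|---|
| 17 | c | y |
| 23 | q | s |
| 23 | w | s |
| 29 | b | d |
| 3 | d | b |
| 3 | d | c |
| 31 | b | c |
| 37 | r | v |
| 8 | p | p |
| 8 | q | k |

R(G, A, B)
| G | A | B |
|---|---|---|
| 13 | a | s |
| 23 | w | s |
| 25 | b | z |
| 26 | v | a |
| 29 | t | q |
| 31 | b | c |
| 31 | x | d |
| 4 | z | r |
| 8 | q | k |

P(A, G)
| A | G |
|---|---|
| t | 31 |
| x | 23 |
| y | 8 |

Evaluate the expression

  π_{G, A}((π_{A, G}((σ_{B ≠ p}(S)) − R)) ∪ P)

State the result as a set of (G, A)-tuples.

{(17, c), (23, q), (23, x), (29, b), (3, d), (31, t), (37, r), (8, y)}

Selection B ≠ p: {(17, c, y), (23, q, s), (23, w, s), (29, b, d), (3, d, b), (3, d, c), (31, b, c), (37, r, v), (8, q, k)}
Taking the difference: {(17, c, y), (23, q, s), (29, b, d), (3, d, b), (3, d, c), (37, r, v)}
Projecting to A, G (1 duplicate(s) eliminated): {(b, 29), (c, 17), (d, 3), (q, 23), (r, 37)}
Taking the union: {(b, 29), (c, 17), (d, 3), (q, 23), (r, 37), (t, 31), (x, 23), (y, 8)}
Projecting to G, A: {(17, c), (23, q), (23, x), (29, b), (3, d), (31, t), (37, r), (8, y)}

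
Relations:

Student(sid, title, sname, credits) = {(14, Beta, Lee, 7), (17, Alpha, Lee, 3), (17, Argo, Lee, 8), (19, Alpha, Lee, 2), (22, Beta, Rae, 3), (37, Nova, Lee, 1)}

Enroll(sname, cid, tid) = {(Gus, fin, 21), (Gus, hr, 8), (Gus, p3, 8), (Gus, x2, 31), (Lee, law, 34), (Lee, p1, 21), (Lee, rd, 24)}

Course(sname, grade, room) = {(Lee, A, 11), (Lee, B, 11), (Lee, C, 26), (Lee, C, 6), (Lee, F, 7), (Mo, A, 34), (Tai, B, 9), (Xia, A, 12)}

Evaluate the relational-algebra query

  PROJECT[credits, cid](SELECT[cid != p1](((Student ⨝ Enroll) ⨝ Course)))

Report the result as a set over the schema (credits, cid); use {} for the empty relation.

{(1, law), (1, rd), (2, law), (2, rd), (3, law), (3, rd), (7, law), (7, rd), (8, law), (8, rd)}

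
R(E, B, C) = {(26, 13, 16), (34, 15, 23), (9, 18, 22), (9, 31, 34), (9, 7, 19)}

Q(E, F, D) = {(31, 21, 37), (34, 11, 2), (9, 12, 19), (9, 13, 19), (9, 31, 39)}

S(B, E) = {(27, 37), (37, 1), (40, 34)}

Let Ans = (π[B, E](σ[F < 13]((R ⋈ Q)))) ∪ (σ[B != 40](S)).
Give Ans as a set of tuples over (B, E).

{(15, 34), (18, 9), (27, 37), (31, 9), (37, 1), (7, 9)}

Natural join on E: {(34, 15, 23, 11, 2), (9, 18, 22, 12, 19), (9, 18, 22, 13, 19), (9, 18, 22, 31, 39), (9, 31, 34, 12, 19), (9, 31, 34, 13, 19), (9, 31, 34, 31, 39), (9, 7, 19, 12, 19), (9, 7, 19, 13, 19), (9, 7, 19, 31, 39)}
σ[F < 13]: keep tuples satisfying F < 13 → {(34, 15, 23, 11, 2), (9, 18, 22, 12, 19), (9, 31, 34, 12, 19), (9, 7, 19, 12, 19)}
π_{B, E} gives {(15, 34), (18, 9), (31, 9), (7, 9)}.
σ[B != 40]: keep tuples satisfying B != 40 → {(27, 37), (37, 1)}
Taking the union: {(15, 34), (18, 9), (27, 37), (31, 9), (37, 1), (7, 9)}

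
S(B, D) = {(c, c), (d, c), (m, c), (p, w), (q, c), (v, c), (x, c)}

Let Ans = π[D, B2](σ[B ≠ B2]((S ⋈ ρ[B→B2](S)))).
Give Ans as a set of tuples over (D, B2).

ρ[B→B2]: schema becomes (B2, D); tuples unchanged.
S ⋈ ρ[B→B2](S) (natural join on D): {(c, c, c), (c, c, d), (c, c, m), (c, c, q), (c, c, v), (c, c, x), (d, c, c), (d, c, d), (d, c, m), (d, c, q), (d, c, v), (d, c, x), (m, c, c), (m, c, d), (m, c, m), (m, c, q), (m, c, v), (m, c, x), (p, w, p), (q, c, c), (q, c, d), (q, c, m), (q, c, q), (q, c, v), (q, c, x), (v, c, c), (v, c, d), (v, c, m), (v, c, q), (v, c, v), (v, c, x), (x, c, c), (x, c, d), (x, c, m), (x, c, q), (x, c, v), (x, c, x)}
Selection B ≠ B2: {(c, c, d), (c, c, m), (c, c, q), (c, c, v), (c, c, x), (d, c, c), (d, c, m), (d, c, q), (d, c, v), (d, c, x), (m, c, c), (m, c, d), (m, c, q), (m, c, v), (m, c, x), (q, c, c), (q, c, d), (q, c, m), (q, c, v), (q, c, x), (v, c, c), (v, c, d), (v, c, m), (v, c, q), (v, c, x), (x, c, c), (x, c, d), (x, c, m), (x, c, q), (x, c, v)}
Projecting to D, B2 (24 duplicate(s) eliminated): {(c, c), (c, d), (c, m), (c, q), (c, v), (c, x)}

{(c, c), (c, d), (c, m), (c, q), (c, v), (c, x)}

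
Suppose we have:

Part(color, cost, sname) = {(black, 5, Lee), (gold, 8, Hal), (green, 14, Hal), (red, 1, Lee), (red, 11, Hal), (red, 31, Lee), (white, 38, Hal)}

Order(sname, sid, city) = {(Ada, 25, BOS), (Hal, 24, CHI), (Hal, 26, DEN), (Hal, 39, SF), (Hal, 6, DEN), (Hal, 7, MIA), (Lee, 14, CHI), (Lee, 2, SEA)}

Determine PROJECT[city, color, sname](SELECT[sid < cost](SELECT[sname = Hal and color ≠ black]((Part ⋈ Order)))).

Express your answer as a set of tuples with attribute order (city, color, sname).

{(CHI, white, Hal), (DEN, gold, Hal), (DEN, green, Hal), (DEN, red, Hal), (DEN, white, Hal), (MIA, gold, Hal), (MIA, green, Hal), (MIA, red, Hal), (MIA, white, Hal)}

Natural join on sname: {(black, 5, Lee, 14, CHI), (black, 5, Lee, 2, SEA), (gold, 8, Hal, 24, CHI), (gold, 8, Hal, 26, DEN), (gold, 8, Hal, 39, SF), (gold, 8, Hal, 6, DEN), (gold, 8, Hal, 7, MIA), (green, 14, Hal, 24, CHI), (green, 14, Hal, 26, DEN), (green, 14, Hal, 39, SF), (green, 14, Hal, 6, DEN), (green, 14, Hal, 7, MIA), (red, 1, Lee, 14, CHI), (red, 1, Lee, 2, SEA), (red, 11, Hal, 24, CHI), (red, 11, Hal, 26, DEN), (red, 11, Hal, 39, SF), (red, 11, Hal, 6, DEN), (red, 11, Hal, 7, MIA), (red, 31, Lee, 14, CHI), (red, 31, Lee, 2, SEA), (white, 38, Hal, 24, CHI), (white, 38, Hal, 26, DEN), (white, 38, Hal, 39, SF), (white, 38, Hal, 6, DEN), (white, 38, Hal, 7, MIA)}
Selection sname = Hal and color ≠ black: {(gold, 8, Hal, 24, CHI), (gold, 8, Hal, 26, DEN), (gold, 8, Hal, 39, SF), (gold, 8, Hal, 6, DEN), (gold, 8, Hal, 7, MIA), (green, 14, Hal, 24, CHI), (green, 14, Hal, 26, DEN), (green, 14, Hal, 39, SF), (green, 14, Hal, 6, DEN), (green, 14, Hal, 7, MIA), (red, 11, Hal, 24, CHI), (red, 11, Hal, 26, DEN), (red, 11, Hal, 39, SF), (red, 11, Hal, 6, DEN), (red, 11, Hal, 7, MIA), (white, 38, Hal, 24, CHI), (white, 38, Hal, 26, DEN), (white, 38, Hal, 39, SF), (white, 38, Hal, 6, DEN), (white, 38, Hal, 7, MIA)}
Selection sid < cost: {(gold, 8, Hal, 6, DEN), (gold, 8, Hal, 7, MIA), (green, 14, Hal, 6, DEN), (green, 14, Hal, 7, MIA), (red, 11, Hal, 6, DEN), (red, 11, Hal, 7, MIA), (white, 38, Hal, 24, CHI), (white, 38, Hal, 26, DEN), (white, 38, Hal, 6, DEN), (white, 38, Hal, 7, MIA)}
π[city, color, sname]: project onto (city, color, sname) (1 duplicate(s) eliminated) → {(CHI, white, Hal), (DEN, gold, Hal), (DEN, green, Hal), (DEN, red, Hal), (DEN, white, Hal), (MIA, gold, Hal), (MIA, green, Hal), (MIA, red, Hal), (MIA, white, Hal)}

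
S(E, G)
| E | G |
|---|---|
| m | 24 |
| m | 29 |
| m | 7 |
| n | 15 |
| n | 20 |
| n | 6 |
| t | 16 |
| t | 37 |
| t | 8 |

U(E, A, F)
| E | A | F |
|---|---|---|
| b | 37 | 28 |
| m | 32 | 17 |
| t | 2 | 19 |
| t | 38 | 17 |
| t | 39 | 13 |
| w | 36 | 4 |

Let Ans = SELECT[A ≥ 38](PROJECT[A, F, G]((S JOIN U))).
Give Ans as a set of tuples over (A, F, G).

{(38, 17, 16), (38, 17, 37), (38, 17, 8), (39, 13, 16), (39, 13, 37), (39, 13, 8)}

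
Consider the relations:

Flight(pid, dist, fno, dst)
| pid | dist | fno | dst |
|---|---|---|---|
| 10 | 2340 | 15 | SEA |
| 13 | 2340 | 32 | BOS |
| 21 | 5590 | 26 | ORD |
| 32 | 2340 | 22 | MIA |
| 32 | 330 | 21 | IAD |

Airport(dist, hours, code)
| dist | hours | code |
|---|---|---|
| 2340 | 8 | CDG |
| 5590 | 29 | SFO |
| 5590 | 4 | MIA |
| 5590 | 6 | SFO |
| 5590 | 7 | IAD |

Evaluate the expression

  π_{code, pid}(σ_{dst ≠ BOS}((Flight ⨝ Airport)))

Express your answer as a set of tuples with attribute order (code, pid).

{(CDG, 10), (CDG, 32), (IAD, 21), (MIA, 21), (SFO, 21)}

Flight ⋈ Airport (natural join on dist): {(10, 2340, 15, SEA, 8, CDG), (13, 2340, 32, BOS, 8, CDG), (21, 5590, 26, ORD, 29, SFO), (21, 5590, 26, ORD, 4, MIA), (21, 5590, 26, ORD, 6, SFO), (21, 5590, 26, ORD, 7, IAD), (32, 2340, 22, MIA, 8, CDG)}
σ[dst ≠ BOS]: keep tuples satisfying dst ≠ BOS → {(10, 2340, 15, SEA, 8, CDG), (21, 5590, 26, ORD, 29, SFO), (21, 5590, 26, ORD, 4, MIA), (21, 5590, 26, ORD, 6, SFO), (21, 5590, 26, ORD, 7, IAD), (32, 2340, 22, MIA, 8, CDG)}
π[code, pid]: project onto (code, pid) (1 duplicate(s) eliminated) → {(CDG, 10), (CDG, 32), (IAD, 21), (MIA, 21), (SFO, 21)}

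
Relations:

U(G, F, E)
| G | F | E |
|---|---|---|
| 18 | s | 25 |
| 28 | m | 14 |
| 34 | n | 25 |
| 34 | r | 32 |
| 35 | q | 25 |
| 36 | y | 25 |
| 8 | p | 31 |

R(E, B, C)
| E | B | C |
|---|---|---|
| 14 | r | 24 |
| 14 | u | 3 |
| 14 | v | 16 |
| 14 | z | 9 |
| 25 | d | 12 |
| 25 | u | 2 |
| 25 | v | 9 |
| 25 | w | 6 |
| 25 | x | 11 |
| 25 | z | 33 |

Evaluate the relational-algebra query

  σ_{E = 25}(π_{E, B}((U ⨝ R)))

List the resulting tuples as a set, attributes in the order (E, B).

{(25, d), (25, u), (25, v), (25, w), (25, x), (25, z)}

Joining U and R on E yields {(18, s, 25, d, 12), (18, s, 25, u, 2), (18, s, 25, v, 9), (18, s, 25, w, 6), (18, s, 25, x, 11), (18, s, 25, z, 33), (28, m, 14, r, 24), (28, m, 14, u, 3), (28, m, 14, v, 16), (28, m, 14, z, 9), (34, n, 25, d, 12), (34, n, 25, u, 2), (34, n, 25, v, 9), (34, n, 25, w, 6), (34, n, 25, x, 11), (34, n, 25, z, 33), (35, q, 25, d, 12), (35, q, 25, u, 2), (35, q, 25, v, 9), (35, q, 25, w, 6), (35, q, 25, x, 11), (35, q, 25, z, 33), (36, y, 25, d, 12), (36, y, 25, u, 2), (36, y, 25, v, 9), (36, y, 25, w, 6), (36, y, 25, x, 11), (36, y, 25, z, 33)}.
Keep only column(s) E, B (18 duplicate(s) eliminated): {(14, r), (14, u), (14, v), (14, z), (25, d), (25, u), (25, v), (25, w), (25, x), (25, z)}
Apply σ_{E = 25}; surviving tuples: {(25, d), (25, u), (25, v), (25, w), (25, x), (25, z)}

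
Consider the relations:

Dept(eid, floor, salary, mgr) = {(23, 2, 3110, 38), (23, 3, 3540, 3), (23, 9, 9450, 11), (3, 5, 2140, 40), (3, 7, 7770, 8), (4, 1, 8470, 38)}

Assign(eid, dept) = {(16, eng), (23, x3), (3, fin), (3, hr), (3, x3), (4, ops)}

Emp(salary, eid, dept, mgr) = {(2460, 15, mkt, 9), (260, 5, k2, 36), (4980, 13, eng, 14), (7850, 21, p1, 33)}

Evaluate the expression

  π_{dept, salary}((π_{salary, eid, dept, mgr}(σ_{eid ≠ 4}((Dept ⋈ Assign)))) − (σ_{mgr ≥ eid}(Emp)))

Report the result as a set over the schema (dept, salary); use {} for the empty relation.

{(fin, 2140), (fin, 7770), (hr, 2140), (hr, 7770), (x3, 2140), (x3, 3110), (x3, 3540), (x3, 7770), (x3, 9450)}

Natural join on eid: {(23, 2, 3110, 38, x3), (23, 3, 3540, 3, x3), (23, 9, 9450, 11, x3), (3, 5, 2140, 40, fin), (3, 5, 2140, 40, hr), (3, 5, 2140, 40, x3), (3, 7, 7770, 8, fin), (3, 7, 7770, 8, hr), (3, 7, 7770, 8, x3), (4, 1, 8470, 38, ops)}
σ[eid ≠ 4]: keep tuples satisfying eid ≠ 4 → {(23, 2, 3110, 38, x3), (23, 3, 3540, 3, x3), (23, 9, 9450, 11, x3), (3, 5, 2140, 40, fin), (3, 5, 2140, 40, hr), (3, 5, 2140, 40, x3), (3, 7, 7770, 8, fin), (3, 7, 7770, 8, hr), (3, 7, 7770, 8, x3)}
π[salary, eid, dept, mgr]: project onto (salary, eid, dept, mgr) → {(2140, 3, fin, 40), (2140, 3, hr, 40), (2140, 3, x3, 40), (3110, 23, x3, 38), (3540, 23, x3, 3), (7770, 3, fin, 8), (7770, 3, hr, 8), (7770, 3, x3, 8), (9450, 23, x3, 11)}
σ[mgr ≥ eid]: keep tuples satisfying mgr ≥ eid → {(260, 5, k2, 36), (4980, 13, eng, 14), (7850, 21, p1, 33)}
Difference: {(2140, 3, fin, 40), (2140, 3, hr, 40), (2140, 3, x3, 40), (3110, 23, x3, 38), (3540, 23, x3, 3), (7770, 3, fin, 8), (7770, 3, hr, 8), (7770, 3, x3, 8), (9450, 23, x3, 11)} with {(260, 5, k2, 36), (4980, 13, eng, 14), (7850, 21, p1, 33)} → {(2140, 3, fin, 40), (2140, 3, hr, 40), (2140, 3, x3, 40), (3110, 23, x3, 38), (3540, 23, x3, 3), (7770, 3, fin, 8), (7770, 3, hr, 8), (7770, 3, x3, 8), (9450, 23, x3, 11)}
π[dept, salary]: project onto (dept, salary) → {(fin, 2140), (fin, 7770), (hr, 2140), (hr, 7770), (x3, 2140), (x3, 3110), (x3, 3540), (x3, 7770), (x3, 9450)}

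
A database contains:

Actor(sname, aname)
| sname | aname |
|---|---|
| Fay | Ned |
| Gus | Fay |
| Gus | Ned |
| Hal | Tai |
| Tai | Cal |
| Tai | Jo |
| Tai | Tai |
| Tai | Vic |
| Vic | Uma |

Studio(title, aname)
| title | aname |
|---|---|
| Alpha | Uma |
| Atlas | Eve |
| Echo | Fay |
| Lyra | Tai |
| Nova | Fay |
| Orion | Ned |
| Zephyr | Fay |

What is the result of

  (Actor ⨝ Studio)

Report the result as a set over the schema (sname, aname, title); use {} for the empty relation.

{(Fay, Ned, Orion), (Gus, Fay, Echo), (Gus, Fay, Nova), (Gus, Fay, Zephyr), (Gus, Ned, Orion), (Hal, Tai, Lyra), (Tai, Tai, Lyra), (Vic, Uma, Alpha)}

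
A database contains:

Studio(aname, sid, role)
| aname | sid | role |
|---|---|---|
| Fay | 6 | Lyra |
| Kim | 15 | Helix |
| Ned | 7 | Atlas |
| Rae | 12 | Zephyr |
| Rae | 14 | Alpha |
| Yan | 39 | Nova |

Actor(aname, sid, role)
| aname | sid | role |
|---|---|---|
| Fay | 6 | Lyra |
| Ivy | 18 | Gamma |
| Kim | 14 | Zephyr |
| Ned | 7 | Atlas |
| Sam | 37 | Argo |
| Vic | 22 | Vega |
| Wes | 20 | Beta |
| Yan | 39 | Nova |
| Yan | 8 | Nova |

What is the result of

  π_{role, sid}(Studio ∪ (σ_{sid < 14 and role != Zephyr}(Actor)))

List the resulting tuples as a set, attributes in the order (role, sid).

σ[sid < 14 and role != Zephyr]: keep tuples satisfying sid < 14 and role != Zephyr → {(Fay, 6, Lyra), (Ned, 7, Atlas), (Yan, 8, Nova)}
Set union of the two operands is {(Fay, 6, Lyra), (Kim, 15, Helix), (Ned, 7, Atlas), (Rae, 12, Zephyr), (Rae, 14, Alpha), (Yan, 39, Nova), (Yan, 8, Nova)}.
Projecting to role, sid: {(Alpha, 14), (Atlas, 7), (Helix, 15), (Lyra, 6), (Nova, 39), (Nova, 8), (Zephyr, 12)}

{(Alpha, 14), (Atlas, 7), (Helix, 15), (Lyra, 6), (Nova, 39), (Nova, 8), (Zephyr, 12)}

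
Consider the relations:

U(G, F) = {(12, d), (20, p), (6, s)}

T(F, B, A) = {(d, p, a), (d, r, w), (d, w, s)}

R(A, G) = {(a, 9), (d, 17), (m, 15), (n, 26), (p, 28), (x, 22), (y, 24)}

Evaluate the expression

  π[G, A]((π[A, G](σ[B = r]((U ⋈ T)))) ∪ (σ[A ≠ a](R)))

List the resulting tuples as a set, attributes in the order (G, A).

{(12, w), (15, m), (17, d), (22, x), (24, y), (26, n), (28, p)}

Joining U and T on F yields {(12, d, p, a), (12, d, r, w), (12, d, w, s)}.
Filtering on B = r leaves {(12, d, r, w)}.
π_{A, G} gives {(w, 12)}.
Filtering on A ≠ a leaves {(d, 17), (m, 15), (n, 26), (p, 28), (x, 22), (y, 24)}.
Taking the union: {(d, 17), (m, 15), (n, 26), (p, 28), (w, 12), (x, 22), (y, 24)}
π_{G, A} gives {(12, w), (15, m), (17, d), (22, x), (24, y), (26, n), (28, p)}.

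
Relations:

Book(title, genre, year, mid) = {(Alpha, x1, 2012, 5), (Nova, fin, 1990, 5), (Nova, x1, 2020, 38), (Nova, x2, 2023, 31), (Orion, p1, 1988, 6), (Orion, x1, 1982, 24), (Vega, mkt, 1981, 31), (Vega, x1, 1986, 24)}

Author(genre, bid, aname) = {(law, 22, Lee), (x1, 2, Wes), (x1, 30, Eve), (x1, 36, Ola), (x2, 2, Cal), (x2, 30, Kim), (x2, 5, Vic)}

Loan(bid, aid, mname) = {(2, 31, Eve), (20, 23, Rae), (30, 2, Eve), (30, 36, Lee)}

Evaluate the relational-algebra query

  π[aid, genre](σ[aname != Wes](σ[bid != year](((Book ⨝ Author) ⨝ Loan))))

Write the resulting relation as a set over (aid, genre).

Natural join on genre: {(Alpha, x1, 2012, 5, 2, Wes), (Alpha, x1, 2012, 5, 30, Eve), (Alpha, x1, 2012, 5, 36, Ola), (Nova, x1, 2020, 38, 2, Wes), (Nova, x1, 2020, 38, 30, Eve), (Nova, x1, 2020, 38, 36, Ola), (Nova, x2, 2023, 31, 2, Cal), (Nova, x2, 2023, 31, 30, Kim), (Nova, x2, 2023, 31, 5, Vic), (Orion, x1, 1982, 24, 2, Wes), (Orion, x1, 1982, 24, 30, Eve), (Orion, x1, 1982, 24, 36, Ola), (Vega, x1, 1986, 24, 2, Wes), (Vega, x1, 1986, 24, 30, Eve), (Vega, x1, 1986, 24, 36, Ola)}
Natural join on bid: {(Alpha, x1, 2012, 5, 2, Wes, 31, Eve), (Alpha, x1, 2012, 5, 30, Eve, 2, Eve), (Alpha, x1, 2012, 5, 30, Eve, 36, Lee), (Nova, x1, 2020, 38, 2, Wes, 31, Eve), (Nova, x1, 2020, 38, 30, Eve, 2, Eve), (Nova, x1, 2020, 38, 30, Eve, 36, Lee), (Nova, x2, 2023, 31, 2, Cal, 31, Eve), (Nova, x2, 2023, 31, 30, Kim, 2, Eve), (Nova, x2, 2023, 31, 30, Kim, 36, Lee), (Orion, x1, 1982, 24, 2, Wes, 31, Eve), (Orion, x1, 1982, 24, 30, Eve, 2, Eve), (Orion, x1, 1982, 24, 30, Eve, 36, Lee), (Vega, x1, 1986, 24, 2, Wes, 31, Eve), (Vega, x1, 1986, 24, 30, Eve, 2, Eve), (Vega, x1, 1986, 24, 30, Eve, 36, Lee)}
Apply σ_{bid != year}; surviving tuples: {(Alpha, x1, 2012, 5, 2, Wes, 31, Eve), (Alpha, x1, 2012, 5, 30, Eve, 2, Eve), (Alpha, x1, 2012, 5, 30, Eve, 36, Lee), (Nova, x1, 2020, 38, 2, Wes, 31, Eve), (Nova, x1, 2020, 38, 30, Eve, 2, Eve), (Nova, x1, 2020, 38, 30, Eve, 36, Lee), (Nova, x2, 2023, 31, 2, Cal, 31, Eve), (Nova, x2, 2023, 31, 30, Kim, 2, Eve), (Nova, x2, 2023, 31, 30, Kim, 36, Lee), (Orion, x1, 1982, 24, 2, Wes, 31, Eve), (Orion, x1, 1982, 24, 30, Eve, 2, Eve), (Orion, x1, 1982, 24, 30, Eve, 36, Lee), (Vega, x1, 1986, 24, 2, Wes, 31, Eve), (Vega, x1, 1986, 24, 30, Eve, 2, Eve), (Vega, x1, 1986, 24, 30, Eve, 36, Lee)}
Apply σ_{aname != Wes}; surviving tuples: {(Alpha, x1, 2012, 5, 30, Eve, 2, Eve), (Alpha, x1, 2012, 5, 30, Eve, 36, Lee), (Nova, x1, 2020, 38, 30, Eve, 2, Eve), (Nova, x1, 2020, 38, 30, Eve, 36, Lee), (Nova, x2, 2023, 31, 2, Cal, 31, Eve), (Nova, x2, 2023, 31, 30, Kim, 2, Eve), (Nova, x2, 2023, 31, 30, Kim, 36, Lee), (Orion, x1, 1982, 24, 30, Eve, 2, Eve), (Orion, x1, 1982, 24, 30, Eve, 36, Lee), (Vega, x1, 1986, 24, 30, Eve, 2, Eve), (Vega, x1, 1986, 24, 30, Eve, 36, Lee)}
Projecting to aid, genre (6 duplicate(s) eliminated): {(2, x1), (2, x2), (31, x2), (36, x1), (36, x2)}

{(2, x1), (2, x2), (31, x2), (36, x1), (36, x2)}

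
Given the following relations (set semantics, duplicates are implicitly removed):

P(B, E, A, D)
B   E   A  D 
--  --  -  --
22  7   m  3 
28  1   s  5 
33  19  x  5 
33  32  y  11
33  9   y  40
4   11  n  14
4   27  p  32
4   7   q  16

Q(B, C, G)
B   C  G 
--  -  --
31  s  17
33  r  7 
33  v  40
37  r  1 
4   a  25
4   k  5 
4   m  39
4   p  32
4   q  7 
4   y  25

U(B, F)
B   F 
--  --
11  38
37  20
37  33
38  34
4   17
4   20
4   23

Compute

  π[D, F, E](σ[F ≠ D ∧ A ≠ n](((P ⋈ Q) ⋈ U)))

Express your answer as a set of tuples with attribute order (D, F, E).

{(16, 17, 7), (16, 20, 7), (16, 23, 7), (32, 17, 27), (32, 20, 27), (32, 23, 27)}

Joining P and Q on B yields {(33, 19, x, 5, r, 7), (33, 19, x, 5, v, 40), (33, 32, y, 11, r, 7), (33, 32, y, 11, v, 40), (33, 9, y, 40, r, 7), (33, 9, y, 40, v, 40), (4, 11, n, 14, a, 25), (4, 11, n, 14, k, 5), (4, 11, n, 14, m, 39), (4, 11, n, 14, p, 32), (4, 11, n, 14, q, 7), (4, 11, n, 14, y, 25), (4, 27, p, 32, a, 25), (4, 27, p, 32, k, 5), (4, 27, p, 32, m, 39), (4, 27, p, 32, p, 32), (4, 27, p, 32, q, 7), (4, 27, p, 32, y, 25), (4, 7, q, 16, a, 25), (4, 7, q, 16, k, 5), (4, 7, q, 16, m, 39), (4, 7, q, 16, p, 32), (4, 7, q, 16, q, 7), (4, 7, q, 16, y, 25)}.
Joining (P ⋈ Q) and U on B yields {(4, 11, n, 14, a, 25, 17), (4, 11, n, 14, a, 25, 20), (4, 11, n, 14, a, 25, 23), (4, 11, n, 14, k, 5, 17), (4, 11, n, 14, k, 5, 20), (4, 11, n, 14, k, 5, 23), (4, 11, n, 14, m, 39, 17), (4, 11, n, 14, m, 39, 20), (4, 11, n, 14, m, 39, 23), (4, 11, n, 14, p, 32, 17), (4, 11, n, 14, p, 32, 20), (4, 11, n, 14, p, 32, 23), (4, 11, n, 14, q, 7, 17), (4, 11, n, 14, q, 7, 20), (4, 11, n, 14, q, 7, 23), (4, 11, n, 14, y, 25, 17), (4, 11, n, 14, y, 25, 20), (4, 11, n, 14, y, 25, 23), (4, 27, p, 32, a, 25, 17), (4, 27, p, 32, a, 25, 20), (4, 27, p, 32, a, 25, 23), (4, 27, p, 32, k, 5, 17), (4, 27, p, 32, k, 5, 20), (4, 27, p, 32, k, 5, 23), (4, 27, p, 32, m, 39, 17), (4, 27, p, 32, m, 39, 20), (4, 27, p, 32, m, 39, 23), (4, 27, p, 32, p, 32, 17), (4, 27, p, 32, p, 32, 20), (4, 27, p, 32, p, 32, 23), (4, 27, p, 32, q, 7, 17), (4, 27, p, 32, q, 7, 20), (4, 27, p, 32, q, 7, 23), (4, 27, p, 32, y, 25, 17), (4, 27, p, 32, y, 25, 20), (4, 27, p, 32, y, 25, 23), (4, 7, q, 16, a, 25, 17), (4, 7, q, 16, a, 25, 20), (4, 7, q, 16, a, 25, 23), (4, 7, q, 16, k, 5, 17), (4, 7, q, 16, k, 5, 20), (4, 7, q, 16, k, 5, 23), (4, 7, q, 16, m, 39, 17), (4, 7, q, 16, m, 39, 20), (4, 7, q, 16, m, 39, 23), (4, 7, q, 16, p, 32, 17), (4, 7, q, 16, p, 32, 20), (4, 7, q, 16, p, 32, 23), (4, 7, q, 16, q, 7, 17), (4, 7, q, 16, q, 7, 20), (4, 7, q, 16, q, 7, 23), (4, 7, q, 16, y, 25, 17), (4, 7, q, 16, y, 25, 20), (4, 7, q, 16, y, 25, 23)}.
Apply σ_{F ≠ D ∧ A ≠ n}; surviving tuples: {(4, 27, p, 32, a, 25, 17), (4, 27, p, 32, a, 25, 20), (4, 27, p, 32, a, 25, 23), (4, 27, p, 32, k, 5, 17), (4, 27, p, 32, k, 5, 20), (4, 27, p, 32, k, 5, 23), (4, 27, p, 32, m, 39, 17), (4, 27, p, 32, m, 39, 20), (4, 27, p, 32, m, 39, 23), (4, 27, p, 32, p, 32, 17), (4, 27, p, 32, p, 32, 20), (4, 27, p, 32, p, 32, 23), (4, 27, p, 32, q, 7, 17), (4, 27, p, 32, q, 7, 20), (4, 27, p, 32, q, 7, 23), (4, 27, p, 32, y, 25, 17), (4, 27, p, 32, y, 25, 20), (4, 27, p, 32, y, 25, 23), (4, 7, q, 16, a, 25, 17), (4, 7, q, 16, a, 25, 20), (4, 7, q, 16, a, 25, 23), (4, 7, q, 16, k, 5, 17), (4, 7, q, 16, k, 5, 20), (4, 7, q, 16, k, 5, 23), (4, 7, q, 16, m, 39, 17), (4, 7, q, 16, m, 39, 20), (4, 7, q, 16, m, 39, 23), (4, 7, q, 16, p, 32, 17), (4, 7, q, 16, p, 32, 20), (4, 7, q, 16, p, 32, 23), (4, 7, q, 16, q, 7, 17), (4, 7, q, 16, q, 7, 20), (4, 7, q, 16, q, 7, 23), (4, 7, q, 16, y, 25, 17), (4, 7, q, 16, y, 25, 20), (4, 7, q, 16, y, 25, 23)}
Projecting to D, F, E (30 duplicate(s) eliminated): {(16, 17, 7), (16, 20, 7), (16, 23, 7), (32, 17, 27), (32, 20, 27), (32, 23, 27)}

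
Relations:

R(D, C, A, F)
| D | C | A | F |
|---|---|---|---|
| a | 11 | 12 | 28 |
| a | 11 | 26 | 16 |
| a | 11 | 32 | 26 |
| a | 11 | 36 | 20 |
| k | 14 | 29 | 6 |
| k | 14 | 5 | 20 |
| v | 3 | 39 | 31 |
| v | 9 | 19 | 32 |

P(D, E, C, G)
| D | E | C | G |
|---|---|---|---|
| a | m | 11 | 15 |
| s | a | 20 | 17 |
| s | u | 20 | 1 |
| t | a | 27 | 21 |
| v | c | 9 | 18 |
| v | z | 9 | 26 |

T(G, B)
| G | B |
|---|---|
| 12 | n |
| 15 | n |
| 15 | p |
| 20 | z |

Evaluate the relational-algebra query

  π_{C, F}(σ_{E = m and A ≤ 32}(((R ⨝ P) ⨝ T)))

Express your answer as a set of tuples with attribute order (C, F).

R ⋈ P (natural join on D, C): {(a, 11, 12, 28, m, 15), (a, 11, 26, 16, m, 15), (a, 11, 32, 26, m, 15), (a, 11, 36, 20, m, 15), (v, 9, 19, 32, c, 18), (v, 9, 19, 32, z, 26)}
(R ⨝ P) ⋈ T (natural join on G): {(a, 11, 12, 28, m, 15, n), (a, 11, 12, 28, m, 15, p), (a, 11, 26, 16, m, 15, n), (a, 11, 26, 16, m, 15, p), (a, 11, 32, 26, m, 15, n), (a, 11, 32, 26, m, 15, p), (a, 11, 36, 20, m, 15, n), (a, 11, 36, 20, m, 15, p)}
σ[E = m and A ≤ 32]: keep tuples satisfying E = m and A ≤ 32 → {(a, 11, 12, 28, m, 15, n), (a, 11, 12, 28, m, 15, p), (a, 11, 26, 16, m, 15, n), (a, 11, 26, 16, m, 15, p), (a, 11, 32, 26, m, 15, n), (a, 11, 32, 26, m, 15, p)}
Projecting to C, F (3 duplicate(s) eliminated): {(11, 16), (11, 26), (11, 28)}

{(11, 16), (11, 26), (11, 28)}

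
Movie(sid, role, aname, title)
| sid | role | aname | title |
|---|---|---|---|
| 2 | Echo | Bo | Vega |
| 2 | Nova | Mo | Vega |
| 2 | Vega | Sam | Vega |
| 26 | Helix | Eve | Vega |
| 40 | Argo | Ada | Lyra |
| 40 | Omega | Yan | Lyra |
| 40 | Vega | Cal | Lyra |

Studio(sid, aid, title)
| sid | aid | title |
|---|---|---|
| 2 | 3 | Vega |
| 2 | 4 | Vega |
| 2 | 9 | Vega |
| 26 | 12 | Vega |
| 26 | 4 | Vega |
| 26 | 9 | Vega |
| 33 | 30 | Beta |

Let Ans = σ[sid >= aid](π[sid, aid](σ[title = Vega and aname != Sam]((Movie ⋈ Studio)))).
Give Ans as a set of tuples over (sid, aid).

{(26, 12), (26, 4), (26, 9)}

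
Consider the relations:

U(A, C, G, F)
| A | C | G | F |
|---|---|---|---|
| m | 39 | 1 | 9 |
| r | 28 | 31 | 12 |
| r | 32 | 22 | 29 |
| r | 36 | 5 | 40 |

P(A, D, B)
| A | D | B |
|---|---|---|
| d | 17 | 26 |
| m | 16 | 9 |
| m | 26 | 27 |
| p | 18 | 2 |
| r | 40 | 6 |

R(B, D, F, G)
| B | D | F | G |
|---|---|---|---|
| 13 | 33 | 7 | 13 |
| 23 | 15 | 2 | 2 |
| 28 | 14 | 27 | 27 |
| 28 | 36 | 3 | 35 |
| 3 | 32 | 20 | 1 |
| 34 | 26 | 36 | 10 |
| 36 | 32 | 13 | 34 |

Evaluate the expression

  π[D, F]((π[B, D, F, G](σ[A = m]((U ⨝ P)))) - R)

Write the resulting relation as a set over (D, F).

{(16, 9), (26, 9)}

Joining U and P on A yields {(m, 39, 1, 9, 16, 9), (m, 39, 1, 9, 26, 27), (r, 28, 31, 12, 40, 6), (r, 32, 22, 29, 40, 6), (r, 36, 5, 40, 40, 6)}.
σ[A = m]: keep tuples satisfying A = m → {(m, 39, 1, 9, 16, 9), (m, 39, 1, 9, 26, 27)}
Keep only column(s) B, D, F, G: {(27, 26, 9, 1), (9, 16, 9, 1)}
Set difference of the two operands is {(27, 26, 9, 1), (9, 16, 9, 1)}.
Keep only column(s) D, F: {(16, 9), (26, 9)}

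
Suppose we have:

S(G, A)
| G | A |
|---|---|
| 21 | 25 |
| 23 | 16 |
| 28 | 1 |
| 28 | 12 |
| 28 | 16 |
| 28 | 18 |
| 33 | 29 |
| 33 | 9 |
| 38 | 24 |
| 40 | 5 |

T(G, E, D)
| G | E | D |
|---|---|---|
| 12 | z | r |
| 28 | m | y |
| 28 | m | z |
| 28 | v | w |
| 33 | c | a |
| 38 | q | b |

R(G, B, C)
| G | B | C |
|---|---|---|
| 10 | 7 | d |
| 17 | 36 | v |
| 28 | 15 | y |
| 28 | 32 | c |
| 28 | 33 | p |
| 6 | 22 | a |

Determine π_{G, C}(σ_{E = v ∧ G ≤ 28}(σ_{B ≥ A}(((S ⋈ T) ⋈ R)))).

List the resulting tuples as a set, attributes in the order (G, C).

{(28, c), (28, p), (28, y)}

S ⋈ T (natural join on G): {(28, 1, m, y), (28, 1, m, z), (28, 1, v, w), (28, 12, m, y), (28, 12, m, z), (28, 12, v, w), (28, 16, m, y), (28, 16, m, z), (28, 16, v, w), (28, 18, m, y), (28, 18, m, z), (28, 18, v, w), (33, 29, c, a), (33, 9, c, a), (38, 24, q, b)}
(S ⋈ T) ⋈ R (natural join on G): {(28, 1, m, y, 15, y), (28, 1, m, y, 32, c), (28, 1, m, y, 33, p), (28, 1, m, z, 15, y), (28, 1, m, z, 32, c), (28, 1, m, z, 33, p), (28, 1, v, w, 15, y), (28, 1, v, w, 32, c), (28, 1, v, w, 33, p), (28, 12, m, y, 15, y), (28, 12, m, y, 32, c), (28, 12, m, y, 33, p), (28, 12, m, z, 15, y), (28, 12, m, z, 32, c), (28, 12, m, z, 33, p), (28, 12, v, w, 15, y), (28, 12, v, w, 32, c), (28, 12, v, w, 33, p), (28, 16, m, y, 15, y), (28, 16, m, y, 32, c), (28, 16, m, y, 33, p), (28, 16, m, z, 15, y), (28, 16, m, z, 32, c), (28, 16, m, z, 33, p), (28, 16, v, w, 15, y), (28, 16, v, w, 32, c), (28, 16, v, w, 33, p), (28, 18, m, y, 15, y), (28, 18, m, y, 32, c), (28, 18, m, y, 33, p), (28, 18, m, z, 15, y), (28, 18, m, z, 32, c), (28, 18, m, z, 33, p), (28, 18, v, w, 15, y), (28, 18, v, w, 32, c), (28, 18, v, w, 33, p)}
Apply σ_{B ≥ A}; surviving tuples: {(28, 1, m, y, 15, y), (28, 1, m, y, 32, c), (28, 1, m, y, 33, p), (28, 1, m, z, 15, y), (28, 1, m, z, 32, c), (28, 1, m, z, 33, p), (28, 1, v, w, 15, y), (28, 1, v, w, 32, c), (28, 1, v, w, 33, p), (28, 12, m, y, 15, y), (28, 12, m, y, 32, c), (28, 12, m, y, 33, p), (28, 12, m, z, 15, y), (28, 12, m, z, 32, c), (28, 12, m, z, 33, p), (28, 12, v, w, 15, y), (28, 12, v, w, 32, c), (28, 12, v, w, 33, p), (28, 16, m, y, 32, c), (28, 16, m, y, 33, p), (28, 16, m, z, 32, c), (28, 16, m, z, 33, p), (28, 16, v, w, 32, c), (28, 16, v, w, 33, p), (28, 18, m, y, 32, c), (28, 18, m, y, 33, p), (28, 18, m, z, 32, c), (28, 18, m, z, 33, p), (28, 18, v, w, 32, c), (28, 18, v, w, 33, p)}
Apply σ_{E = v ∧ G ≤ 28}; surviving tuples: {(28, 1, v, w, 15, y), (28, 1, v, w, 32, c), (28, 1, v, w, 33, p), (28, 12, v, w, 15, y), (28, 12, v, w, 32, c), (28, 12, v, w, 33, p), (28, 16, v, w, 32, c), (28, 16, v, w, 33, p), (28, 18, v, w, 32, c), (28, 18, v, w, 33, p)}
π_{G, C} gives {(28, c), (28, p), (28, y)} (7 duplicate(s) eliminated).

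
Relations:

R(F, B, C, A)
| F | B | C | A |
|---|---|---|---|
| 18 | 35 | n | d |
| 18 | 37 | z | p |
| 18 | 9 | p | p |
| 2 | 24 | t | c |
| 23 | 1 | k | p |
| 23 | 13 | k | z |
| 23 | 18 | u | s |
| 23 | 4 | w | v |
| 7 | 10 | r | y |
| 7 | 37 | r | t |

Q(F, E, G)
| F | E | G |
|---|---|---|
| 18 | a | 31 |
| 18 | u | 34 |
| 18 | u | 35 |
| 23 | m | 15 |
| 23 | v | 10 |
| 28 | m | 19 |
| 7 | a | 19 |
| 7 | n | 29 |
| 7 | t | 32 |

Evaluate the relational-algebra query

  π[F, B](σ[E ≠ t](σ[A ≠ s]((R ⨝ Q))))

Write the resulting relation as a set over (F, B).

Natural join on F: {(18, 35, n, d, a, 31), (18, 35, n, d, u, 34), (18, 35, n, d, u, 35), (18, 37, z, p, a, 31), (18, 37, z, p, u, 34), (18, 37, z, p, u, 35), (18, 9, p, p, a, 31), (18, 9, p, p, u, 34), (18, 9, p, p, u, 35), (23, 1, k, p, m, 15), (23, 1, k, p, v, 10), (23, 13, k, z, m, 15), (23, 13, k, z, v, 10), (23, 18, u, s, m, 15), (23, 18, u, s, v, 10), (23, 4, w, v, m, 15), (23, 4, w, v, v, 10), (7, 10, r, y, a, 19), (7, 10, r, y, n, 29), (7, 10, r, y, t, 32), (7, 37, r, t, a, 19), (7, 37, r, t, n, 29), (7, 37, r, t, t, 32)}
σ[A ≠ s]: keep tuples satisfying A ≠ s → {(18, 35, n, d, a, 31), (18, 35, n, d, u, 34), (18, 35, n, d, u, 35), (18, 37, z, p, a, 31), (18, 37, z, p, u, 34), (18, 37, z, p, u, 35), (18, 9, p, p, a, 31), (18, 9, p, p, u, 34), (18, 9, p, p, u, 35), (23, 1, k, p, m, 15), (23, 1, k, p, v, 10), (23, 13, k, z, m, 15), (23, 13, k, z, v, 10), (23, 4, w, v, m, 15), (23, 4, w, v, v, 10), (7, 10, r, y, a, 19), (7, 10, r, y, n, 29), (7, 10, r, y, t, 32), (7, 37, r, t, a, 19), (7, 37, r, t, n, 29), (7, 37, r, t, t, 32)}
σ[E ≠ t]: keep tuples satisfying E ≠ t → {(18, 35, n, d, a, 31), (18, 35, n, d, u, 34), (18, 35, n, d, u, 35), (18, 37, z, p, a, 31), (18, 37, z, p, u, 34), (18, 37, z, p, u, 35), (18, 9, p, p, a, 31), (18, 9, p, p, u, 34), (18, 9, p, p, u, 35), (23, 1, k, p, m, 15), (23, 1, k, p, v, 10), (23, 13, k, z, m, 15), (23, 13, k, z, v, 10), (23, 4, w, v, m, 15), (23, 4, w, v, v, 10), (7, 10, r, y, a, 19), (7, 10, r, y, n, 29), (7, 37, r, t, a, 19), (7, 37, r, t, n, 29)}
π[F, B]: project onto (F, B) (11 duplicate(s) eliminated) → {(18, 35), (18, 37), (18, 9), (23, 1), (23, 13), (23, 4), (7, 10), (7, 37)}

{(18, 35), (18, 37), (18, 9), (23, 1), (23, 13), (23, 4), (7, 10), (7, 37)}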